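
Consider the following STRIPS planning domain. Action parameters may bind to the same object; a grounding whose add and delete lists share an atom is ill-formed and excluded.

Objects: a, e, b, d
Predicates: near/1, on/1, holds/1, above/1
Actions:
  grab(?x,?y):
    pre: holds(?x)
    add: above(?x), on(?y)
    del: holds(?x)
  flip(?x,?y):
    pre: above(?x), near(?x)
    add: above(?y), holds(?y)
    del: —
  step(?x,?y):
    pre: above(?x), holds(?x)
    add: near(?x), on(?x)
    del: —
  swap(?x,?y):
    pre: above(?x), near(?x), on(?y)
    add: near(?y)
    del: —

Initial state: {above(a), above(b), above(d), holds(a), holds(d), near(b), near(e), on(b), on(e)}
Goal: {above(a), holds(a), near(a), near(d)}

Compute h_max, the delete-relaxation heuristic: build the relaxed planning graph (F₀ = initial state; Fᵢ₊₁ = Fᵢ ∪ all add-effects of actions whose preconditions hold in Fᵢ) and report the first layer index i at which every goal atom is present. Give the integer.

1

F0 = init (9 atoms)
F1 = F0 ∪ {above(e), holds(b), holds(e), near(a), near(d), on(a), on(d)}  (16 atoms)
goal ⊆ F1  ⇒  h_max = 1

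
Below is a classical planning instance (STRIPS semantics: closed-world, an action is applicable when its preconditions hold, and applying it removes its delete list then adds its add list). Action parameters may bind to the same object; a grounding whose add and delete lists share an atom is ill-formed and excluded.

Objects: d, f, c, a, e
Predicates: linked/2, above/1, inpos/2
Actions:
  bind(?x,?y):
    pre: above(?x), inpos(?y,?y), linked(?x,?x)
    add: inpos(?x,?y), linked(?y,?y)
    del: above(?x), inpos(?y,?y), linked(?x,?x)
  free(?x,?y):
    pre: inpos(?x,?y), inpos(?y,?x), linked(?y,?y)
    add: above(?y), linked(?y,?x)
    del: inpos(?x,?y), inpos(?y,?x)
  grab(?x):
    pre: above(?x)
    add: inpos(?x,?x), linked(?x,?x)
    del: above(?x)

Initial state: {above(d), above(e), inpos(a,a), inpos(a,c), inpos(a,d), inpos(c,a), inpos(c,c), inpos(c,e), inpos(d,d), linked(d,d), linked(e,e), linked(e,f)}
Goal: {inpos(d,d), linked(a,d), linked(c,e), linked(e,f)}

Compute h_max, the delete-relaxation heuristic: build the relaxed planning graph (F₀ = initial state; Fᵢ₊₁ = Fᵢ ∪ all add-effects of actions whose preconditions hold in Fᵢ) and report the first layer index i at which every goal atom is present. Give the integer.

2

F0 = init (12 atoms)
F1 = F0 ∪ {inpos(d,a), inpos(d,c), inpos(e,a), inpos(e,c), inpos(e,d), inpos(e,e), linked(a,a), linked(c,c)}  (20 atoms)
F2 = F1 ∪ {above(a), above(c), inpos(d,e), linked(a,c), linked(a,d), linked(c,a), linked(c,e), linked(d,a), linked(e,c)}  (29 atoms)
goal ⊆ F2  ⇒  h_max = 2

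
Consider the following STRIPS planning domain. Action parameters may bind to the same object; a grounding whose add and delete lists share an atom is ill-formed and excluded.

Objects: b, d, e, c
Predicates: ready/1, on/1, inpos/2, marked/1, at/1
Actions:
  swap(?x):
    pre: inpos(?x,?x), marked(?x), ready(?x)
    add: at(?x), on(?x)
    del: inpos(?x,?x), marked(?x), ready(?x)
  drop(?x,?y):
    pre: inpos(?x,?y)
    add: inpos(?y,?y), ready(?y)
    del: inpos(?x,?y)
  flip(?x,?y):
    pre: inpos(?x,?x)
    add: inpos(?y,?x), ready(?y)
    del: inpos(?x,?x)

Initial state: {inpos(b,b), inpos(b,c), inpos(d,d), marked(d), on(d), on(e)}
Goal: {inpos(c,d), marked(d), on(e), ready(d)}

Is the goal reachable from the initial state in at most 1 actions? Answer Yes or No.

No

1. flip(b,d)  →  {inpos(b,c), inpos(d,b), inpos(d,d), marked(d), on(d), on(e), ready(d)}
2. flip(d,c)  →  {inpos(b,c), inpos(c,d), inpos(d,b), marked(d), on(d), on(e), ready(c), ready(d)}
optimal plan length = 2; 2 > 1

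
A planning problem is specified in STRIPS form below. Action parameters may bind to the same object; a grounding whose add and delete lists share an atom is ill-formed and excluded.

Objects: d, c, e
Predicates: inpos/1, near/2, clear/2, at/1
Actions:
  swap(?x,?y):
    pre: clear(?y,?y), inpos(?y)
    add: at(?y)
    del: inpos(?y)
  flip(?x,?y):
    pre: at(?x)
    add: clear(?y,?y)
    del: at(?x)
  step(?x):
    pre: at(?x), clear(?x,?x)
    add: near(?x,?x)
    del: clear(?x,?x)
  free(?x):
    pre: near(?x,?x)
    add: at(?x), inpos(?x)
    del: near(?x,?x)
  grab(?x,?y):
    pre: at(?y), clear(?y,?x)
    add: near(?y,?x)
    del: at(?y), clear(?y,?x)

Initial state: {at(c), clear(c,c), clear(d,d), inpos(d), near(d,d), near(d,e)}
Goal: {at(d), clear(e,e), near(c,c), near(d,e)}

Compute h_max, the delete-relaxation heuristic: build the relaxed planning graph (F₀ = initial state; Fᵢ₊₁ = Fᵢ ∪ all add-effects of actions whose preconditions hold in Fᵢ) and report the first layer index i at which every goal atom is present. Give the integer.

F0 = init (6 atoms)
F1 = F0 ∪ {at(d), clear(e,e), near(c,c)}  (9 atoms)
goal ⊆ F1  ⇒  h_max = 1

1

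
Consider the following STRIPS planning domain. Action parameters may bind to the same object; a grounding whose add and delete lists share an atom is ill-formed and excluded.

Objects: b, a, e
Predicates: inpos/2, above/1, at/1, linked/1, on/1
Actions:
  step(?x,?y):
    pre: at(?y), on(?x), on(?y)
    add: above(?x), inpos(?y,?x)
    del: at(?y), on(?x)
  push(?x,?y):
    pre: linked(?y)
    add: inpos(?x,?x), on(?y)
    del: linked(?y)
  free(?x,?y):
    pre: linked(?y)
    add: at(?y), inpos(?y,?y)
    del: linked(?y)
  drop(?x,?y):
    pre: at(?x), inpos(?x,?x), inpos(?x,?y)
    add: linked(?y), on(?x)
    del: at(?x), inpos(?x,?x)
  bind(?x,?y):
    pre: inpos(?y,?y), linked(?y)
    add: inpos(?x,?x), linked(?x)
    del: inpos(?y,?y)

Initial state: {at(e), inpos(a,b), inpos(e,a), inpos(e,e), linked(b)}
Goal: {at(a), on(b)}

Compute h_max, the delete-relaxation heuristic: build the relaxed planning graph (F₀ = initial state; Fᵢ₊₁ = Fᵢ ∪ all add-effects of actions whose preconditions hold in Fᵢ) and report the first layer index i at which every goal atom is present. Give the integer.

F0 = init (5 atoms)
F1 = F0 ∪ {at(b), inpos(a,a), inpos(b,b), linked(a), linked(e), on(b), on(e)}  (12 atoms)
F2 = F1 ∪ {above(b), above(e), at(a), inpos(b,e), inpos(e,b), on(a)}  (18 atoms)
goal ⊆ F2  ⇒  h_max = 2

2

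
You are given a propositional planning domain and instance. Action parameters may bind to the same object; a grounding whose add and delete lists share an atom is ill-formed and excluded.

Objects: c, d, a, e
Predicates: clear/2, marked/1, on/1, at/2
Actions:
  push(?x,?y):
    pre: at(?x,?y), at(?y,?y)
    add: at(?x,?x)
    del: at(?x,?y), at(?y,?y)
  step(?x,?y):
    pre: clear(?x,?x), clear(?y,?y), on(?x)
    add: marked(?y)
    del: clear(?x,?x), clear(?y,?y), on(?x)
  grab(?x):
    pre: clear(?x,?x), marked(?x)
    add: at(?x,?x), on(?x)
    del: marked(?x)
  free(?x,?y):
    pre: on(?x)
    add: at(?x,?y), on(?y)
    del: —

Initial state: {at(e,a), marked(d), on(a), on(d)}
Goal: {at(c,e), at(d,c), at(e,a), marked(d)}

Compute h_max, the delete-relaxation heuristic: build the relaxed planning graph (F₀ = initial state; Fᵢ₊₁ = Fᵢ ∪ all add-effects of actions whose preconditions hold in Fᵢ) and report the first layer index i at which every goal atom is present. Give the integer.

2

F0 = init (4 atoms)
F1 = F0 ∪ {at(a,a), at(a,c), at(a,d), at(a,e), at(d,a), at(d,c), at(d,d), at(d,e), on(c), on(e)}  (14 atoms)
F2 = F1 ∪ {at(c,a), at(c,c), at(c,d), at(c,e), at(e,c), at(e,d), at(e,e)}  (21 atoms)
goal ⊆ F2  ⇒  h_max = 2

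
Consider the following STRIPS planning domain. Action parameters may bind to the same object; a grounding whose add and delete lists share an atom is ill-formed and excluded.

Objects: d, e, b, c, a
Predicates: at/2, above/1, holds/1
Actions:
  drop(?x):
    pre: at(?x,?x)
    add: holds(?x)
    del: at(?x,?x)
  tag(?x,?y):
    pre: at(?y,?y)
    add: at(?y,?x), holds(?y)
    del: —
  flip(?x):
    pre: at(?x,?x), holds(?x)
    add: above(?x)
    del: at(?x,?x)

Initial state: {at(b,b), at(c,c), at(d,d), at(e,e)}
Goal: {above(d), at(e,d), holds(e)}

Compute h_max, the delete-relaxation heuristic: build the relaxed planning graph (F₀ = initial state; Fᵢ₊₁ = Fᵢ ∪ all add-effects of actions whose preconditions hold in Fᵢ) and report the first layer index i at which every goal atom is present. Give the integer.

F0 = init (4 atoms)
F1 = F0 ∪ {at(b,a), at(b,c), at(b,d), at(b,e), at(c,a), at(c,b), at(c,d), at(c,e), at(d,a), at(d,b), at(d,c), at(d,e), at(e,a), at(e,b), at(e,c), at(e,d), holds(b), holds(c), holds(d), holds(e)}  (24 atoms)
F2 = F1 ∪ {above(b), above(c), above(d), above(e)}  (28 atoms)
goal ⊆ F2  ⇒  h_max = 2

2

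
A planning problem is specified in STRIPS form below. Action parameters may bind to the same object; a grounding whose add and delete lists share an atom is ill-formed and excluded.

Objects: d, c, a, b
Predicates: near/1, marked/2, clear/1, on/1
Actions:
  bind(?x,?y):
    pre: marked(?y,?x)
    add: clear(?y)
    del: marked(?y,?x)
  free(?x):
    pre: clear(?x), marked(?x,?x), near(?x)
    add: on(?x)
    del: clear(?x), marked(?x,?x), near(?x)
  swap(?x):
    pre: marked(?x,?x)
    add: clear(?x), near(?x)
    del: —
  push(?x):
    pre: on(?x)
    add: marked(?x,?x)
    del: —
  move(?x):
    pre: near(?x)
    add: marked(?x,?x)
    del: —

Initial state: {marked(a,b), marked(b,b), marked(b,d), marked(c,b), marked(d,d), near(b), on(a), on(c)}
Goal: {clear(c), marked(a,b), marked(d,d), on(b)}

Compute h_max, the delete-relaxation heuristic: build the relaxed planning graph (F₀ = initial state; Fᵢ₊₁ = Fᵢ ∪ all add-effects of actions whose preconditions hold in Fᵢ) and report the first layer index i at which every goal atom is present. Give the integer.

F0 = init (8 atoms)
F1 = F0 ∪ {clear(a), clear(b), clear(c), clear(d), marked(a,a), marked(c,c), near(d)}  (15 atoms)
F2 = F1 ∪ {near(a), near(c), on(b), on(d)}  (19 atoms)
goal ⊆ F2  ⇒  h_max = 2

2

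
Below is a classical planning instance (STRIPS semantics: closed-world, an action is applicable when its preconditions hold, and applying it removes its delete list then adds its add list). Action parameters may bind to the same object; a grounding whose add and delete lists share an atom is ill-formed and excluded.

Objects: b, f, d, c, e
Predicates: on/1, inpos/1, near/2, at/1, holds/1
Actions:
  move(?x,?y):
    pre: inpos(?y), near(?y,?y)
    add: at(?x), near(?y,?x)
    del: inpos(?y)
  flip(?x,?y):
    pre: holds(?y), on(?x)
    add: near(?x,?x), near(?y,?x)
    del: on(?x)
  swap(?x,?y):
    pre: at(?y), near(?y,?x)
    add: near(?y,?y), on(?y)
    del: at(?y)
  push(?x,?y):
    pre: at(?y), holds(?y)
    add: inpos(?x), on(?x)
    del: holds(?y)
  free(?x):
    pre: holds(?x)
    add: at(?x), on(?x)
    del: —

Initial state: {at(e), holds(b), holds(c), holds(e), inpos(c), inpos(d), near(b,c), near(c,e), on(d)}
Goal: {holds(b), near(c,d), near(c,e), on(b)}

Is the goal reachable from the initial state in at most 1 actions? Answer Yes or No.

No

1. flip(d,c)  →  {at(e), holds(b), holds(c), holds(e), inpos(c), inpos(d), near(b,c), near(c,d), near(c,e), near(d,d)}
2. push(b,e)  →  {at(e), holds(b), holds(c), inpos(b), inpos(c), inpos(d), near(b,c), near(c,d), near(c,e), near(d,d), on(b)}
optimal plan length = 2; 2 > 1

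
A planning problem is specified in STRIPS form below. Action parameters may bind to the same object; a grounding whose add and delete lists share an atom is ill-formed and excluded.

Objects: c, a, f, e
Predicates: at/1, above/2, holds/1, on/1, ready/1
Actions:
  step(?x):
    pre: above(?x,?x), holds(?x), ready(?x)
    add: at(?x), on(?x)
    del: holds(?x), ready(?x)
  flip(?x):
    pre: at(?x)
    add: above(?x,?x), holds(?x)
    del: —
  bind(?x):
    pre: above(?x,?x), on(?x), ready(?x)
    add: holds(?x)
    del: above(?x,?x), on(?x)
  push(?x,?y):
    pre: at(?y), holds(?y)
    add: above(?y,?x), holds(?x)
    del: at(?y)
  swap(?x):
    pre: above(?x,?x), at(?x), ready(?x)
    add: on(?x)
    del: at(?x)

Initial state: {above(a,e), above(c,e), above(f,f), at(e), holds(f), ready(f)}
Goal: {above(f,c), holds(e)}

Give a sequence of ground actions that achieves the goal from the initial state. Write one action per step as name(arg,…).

1. step(f)  →  {above(a,e), above(c,e), above(f,f), at(e), at(f), on(f)}
2. flip(f)  →  {above(a,e), above(c,e), above(f,f), at(e), at(f), holds(f), on(f)}
3. flip(e)  →  {above(a,e), above(c,e), above(e,e), above(f,f), at(e), at(f), holds(e), holds(f), on(f)}
4. push(c,f)  →  {above(a,e), above(c,e), above(e,e), above(f,c), above(f,f), at(e), holds(c), holds(e), holds(f), on(f)}

step(f); flip(f); flip(e); push(c,f)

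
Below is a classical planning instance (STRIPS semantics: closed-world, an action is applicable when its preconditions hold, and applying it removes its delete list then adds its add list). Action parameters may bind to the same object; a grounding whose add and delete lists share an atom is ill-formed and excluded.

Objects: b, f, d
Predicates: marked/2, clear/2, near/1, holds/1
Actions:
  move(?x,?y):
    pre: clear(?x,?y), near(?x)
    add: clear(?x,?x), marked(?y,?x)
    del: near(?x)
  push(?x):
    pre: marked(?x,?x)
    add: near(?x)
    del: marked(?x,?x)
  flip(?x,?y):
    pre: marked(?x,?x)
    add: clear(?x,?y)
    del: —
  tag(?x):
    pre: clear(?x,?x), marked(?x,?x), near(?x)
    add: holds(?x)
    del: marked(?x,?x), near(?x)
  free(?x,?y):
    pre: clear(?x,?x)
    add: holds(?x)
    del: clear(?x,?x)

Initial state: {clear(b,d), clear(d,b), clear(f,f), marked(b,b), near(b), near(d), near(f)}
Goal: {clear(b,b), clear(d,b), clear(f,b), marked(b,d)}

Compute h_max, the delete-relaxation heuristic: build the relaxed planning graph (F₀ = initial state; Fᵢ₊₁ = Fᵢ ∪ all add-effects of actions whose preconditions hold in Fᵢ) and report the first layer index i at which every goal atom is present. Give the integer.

2

F0 = init (7 atoms)
F1 = F0 ∪ {clear(b,b), clear(b,f), clear(d,d), holds(f), marked(b,d), marked(d,b), marked(f,f)}  (14 atoms)
F2 = F1 ∪ {clear(f,b), clear(f,d), holds(b), holds(d), marked(d,d), marked(f,b)}  (20 atoms)
goal ⊆ F2  ⇒  h_max = 2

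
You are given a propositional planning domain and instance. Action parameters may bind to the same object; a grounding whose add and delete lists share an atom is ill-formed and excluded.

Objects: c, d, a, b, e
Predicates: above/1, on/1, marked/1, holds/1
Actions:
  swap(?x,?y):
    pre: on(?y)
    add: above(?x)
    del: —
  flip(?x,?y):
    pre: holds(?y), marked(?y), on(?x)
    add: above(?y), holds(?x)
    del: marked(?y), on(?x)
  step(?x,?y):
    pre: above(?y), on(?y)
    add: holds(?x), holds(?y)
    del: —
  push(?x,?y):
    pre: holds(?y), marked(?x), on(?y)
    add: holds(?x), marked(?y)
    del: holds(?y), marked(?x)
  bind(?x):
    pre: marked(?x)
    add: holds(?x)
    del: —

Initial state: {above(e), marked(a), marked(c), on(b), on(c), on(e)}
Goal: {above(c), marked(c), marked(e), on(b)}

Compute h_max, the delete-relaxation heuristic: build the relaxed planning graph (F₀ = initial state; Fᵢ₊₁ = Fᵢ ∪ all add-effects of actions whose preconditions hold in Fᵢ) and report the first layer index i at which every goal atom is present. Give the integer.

2

F0 = init (6 atoms)
F1 = F0 ∪ {above(a), above(b), above(c), above(d), holds(a), holds(b), holds(c), holds(d), holds(e)}  (15 atoms)
F2 = F1 ∪ {marked(b), marked(e)}  (17 atoms)
goal ⊆ F2  ⇒  h_max = 2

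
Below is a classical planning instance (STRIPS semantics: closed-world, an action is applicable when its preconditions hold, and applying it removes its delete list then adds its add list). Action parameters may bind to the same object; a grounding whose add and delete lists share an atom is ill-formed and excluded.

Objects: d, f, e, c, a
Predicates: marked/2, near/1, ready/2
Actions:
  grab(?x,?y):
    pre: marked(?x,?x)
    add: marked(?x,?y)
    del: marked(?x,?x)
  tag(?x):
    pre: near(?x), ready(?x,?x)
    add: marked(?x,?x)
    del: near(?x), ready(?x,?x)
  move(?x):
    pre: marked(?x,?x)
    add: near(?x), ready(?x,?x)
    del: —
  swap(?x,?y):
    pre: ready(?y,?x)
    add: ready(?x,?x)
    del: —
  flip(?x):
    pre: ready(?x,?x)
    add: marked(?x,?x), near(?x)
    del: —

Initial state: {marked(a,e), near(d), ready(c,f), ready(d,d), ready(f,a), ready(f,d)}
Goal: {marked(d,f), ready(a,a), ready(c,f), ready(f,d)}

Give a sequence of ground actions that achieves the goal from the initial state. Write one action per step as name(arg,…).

tag(d); grab(d,f); swap(a,f)

1. tag(d)  →  {marked(a,e), marked(d,d), ready(c,f), ready(f,a), ready(f,d)}
2. grab(d,f)  →  {marked(a,e), marked(d,f), ready(c,f), ready(f,a), ready(f,d)}
3. swap(a,f)  →  {marked(a,e), marked(d,f), ready(a,a), ready(c,f), ready(f,a), ready(f,d)}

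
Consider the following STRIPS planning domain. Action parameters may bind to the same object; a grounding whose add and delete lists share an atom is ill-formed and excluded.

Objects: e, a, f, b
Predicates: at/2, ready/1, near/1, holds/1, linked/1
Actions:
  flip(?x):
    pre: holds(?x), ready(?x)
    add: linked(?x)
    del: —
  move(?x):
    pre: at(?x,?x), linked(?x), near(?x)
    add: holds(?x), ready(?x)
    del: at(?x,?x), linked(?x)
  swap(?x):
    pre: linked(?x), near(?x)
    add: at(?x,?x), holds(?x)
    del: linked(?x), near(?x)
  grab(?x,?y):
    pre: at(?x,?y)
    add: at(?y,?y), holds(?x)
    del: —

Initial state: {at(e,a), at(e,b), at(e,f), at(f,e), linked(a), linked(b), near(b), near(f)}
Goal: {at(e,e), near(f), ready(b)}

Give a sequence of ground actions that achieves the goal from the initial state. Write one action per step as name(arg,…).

1. grab(e,b)  →  {at(b,b), at(e,a), at(e,b), at(e,f), at(f,e), holds(e), linked(a), linked(b), near(b), near(f)}
2. move(b)  →  {at(e,a), at(e,b), at(e,f), at(f,e), holds(b), holds(e), linked(a), near(b), near(f), ready(b)}
3. grab(f,e)  →  {at(e,a), at(e,b), at(e,e), at(e,f), at(f,e), holds(b), holds(e), holds(f), linked(a), near(b), near(f), ready(b)}

grab(e,b); move(b); grab(f,e)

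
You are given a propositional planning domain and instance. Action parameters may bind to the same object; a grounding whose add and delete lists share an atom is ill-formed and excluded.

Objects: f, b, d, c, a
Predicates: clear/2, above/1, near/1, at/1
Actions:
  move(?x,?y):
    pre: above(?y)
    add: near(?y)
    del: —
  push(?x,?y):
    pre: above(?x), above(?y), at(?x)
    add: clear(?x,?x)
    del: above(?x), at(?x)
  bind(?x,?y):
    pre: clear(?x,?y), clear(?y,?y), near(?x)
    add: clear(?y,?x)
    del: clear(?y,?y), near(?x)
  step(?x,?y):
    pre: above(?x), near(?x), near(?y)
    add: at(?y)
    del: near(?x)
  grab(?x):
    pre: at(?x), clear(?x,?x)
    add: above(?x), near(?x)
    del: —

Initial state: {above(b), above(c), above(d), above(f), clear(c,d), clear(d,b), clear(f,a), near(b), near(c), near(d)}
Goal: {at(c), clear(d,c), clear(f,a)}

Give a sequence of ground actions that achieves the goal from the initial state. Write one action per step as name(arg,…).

step(b,d); step(d,c); push(d,f); bind(c,d)

1. step(b,d)  →  {above(b), above(c), above(d), above(f), at(d), clear(c,d), clear(d,b), clear(f,a), near(c), near(d)}
2. step(d,c)  →  {above(b), above(c), above(d), above(f), at(c), at(d), clear(c,d), clear(d,b), clear(f,a), near(c)}
3. push(d,f)  →  {above(b), above(c), above(f), at(c), clear(c,d), clear(d,b), clear(d,d), clear(f,a), near(c)}
4. bind(c,d)  →  {above(b), above(c), above(f), at(c), clear(c,d), clear(d,b), clear(d,c), clear(f,a)}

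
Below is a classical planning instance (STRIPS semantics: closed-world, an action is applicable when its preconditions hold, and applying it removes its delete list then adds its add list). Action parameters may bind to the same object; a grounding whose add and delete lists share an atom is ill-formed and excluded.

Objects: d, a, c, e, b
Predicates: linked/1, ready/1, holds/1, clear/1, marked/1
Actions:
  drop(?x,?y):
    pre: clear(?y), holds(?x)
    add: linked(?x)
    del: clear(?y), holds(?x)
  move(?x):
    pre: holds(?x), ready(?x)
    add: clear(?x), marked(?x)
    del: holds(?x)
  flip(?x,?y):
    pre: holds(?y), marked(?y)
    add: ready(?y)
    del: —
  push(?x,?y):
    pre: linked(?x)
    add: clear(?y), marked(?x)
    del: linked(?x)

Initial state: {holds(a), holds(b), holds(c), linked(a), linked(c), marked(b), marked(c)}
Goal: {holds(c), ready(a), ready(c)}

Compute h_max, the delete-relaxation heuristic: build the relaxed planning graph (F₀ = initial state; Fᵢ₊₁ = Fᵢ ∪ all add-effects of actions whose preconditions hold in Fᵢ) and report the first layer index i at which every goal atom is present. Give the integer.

2

F0 = init (7 atoms)
F1 = F0 ∪ {clear(a), clear(b), clear(c), clear(d), clear(e), marked(a), ready(b), ready(c)}  (15 atoms)
F2 = F1 ∪ {linked(b), ready(a)}  (17 atoms)
goal ⊆ F2  ⇒  h_max = 2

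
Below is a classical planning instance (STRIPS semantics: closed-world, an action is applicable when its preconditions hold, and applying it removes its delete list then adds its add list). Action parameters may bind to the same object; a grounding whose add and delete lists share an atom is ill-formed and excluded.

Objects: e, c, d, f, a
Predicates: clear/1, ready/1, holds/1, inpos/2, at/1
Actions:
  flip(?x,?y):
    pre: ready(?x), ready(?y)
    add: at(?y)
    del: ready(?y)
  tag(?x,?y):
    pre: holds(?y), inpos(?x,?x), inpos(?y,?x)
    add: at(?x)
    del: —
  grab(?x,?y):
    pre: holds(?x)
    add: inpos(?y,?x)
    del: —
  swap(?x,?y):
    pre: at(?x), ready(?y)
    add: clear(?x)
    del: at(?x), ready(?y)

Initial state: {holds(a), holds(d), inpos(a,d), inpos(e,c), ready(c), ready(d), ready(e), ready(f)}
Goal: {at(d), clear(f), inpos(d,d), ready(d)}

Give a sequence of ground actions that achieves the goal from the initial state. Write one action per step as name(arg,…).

1. flip(e,f)  →  {at(f), holds(a), holds(d), inpos(a,d), inpos(e,c), ready(c), ready(d), ready(e)}
2. grab(d,d)  →  {at(f), holds(a), holds(d), inpos(a,d), inpos(d,d), inpos(e,c), ready(c), ready(d), ready(e)}
3. tag(d,d)  →  {at(d), at(f), holds(a), holds(d), inpos(a,d), inpos(d,d), inpos(e,c), ready(c), ready(d), ready(e)}
4. swap(f,e)  →  {at(d), clear(f), holds(a), holds(d), inpos(a,d), inpos(d,d), inpos(e,c), ready(c), ready(d)}

flip(e,f); grab(d,d); tag(d,d); swap(f,e)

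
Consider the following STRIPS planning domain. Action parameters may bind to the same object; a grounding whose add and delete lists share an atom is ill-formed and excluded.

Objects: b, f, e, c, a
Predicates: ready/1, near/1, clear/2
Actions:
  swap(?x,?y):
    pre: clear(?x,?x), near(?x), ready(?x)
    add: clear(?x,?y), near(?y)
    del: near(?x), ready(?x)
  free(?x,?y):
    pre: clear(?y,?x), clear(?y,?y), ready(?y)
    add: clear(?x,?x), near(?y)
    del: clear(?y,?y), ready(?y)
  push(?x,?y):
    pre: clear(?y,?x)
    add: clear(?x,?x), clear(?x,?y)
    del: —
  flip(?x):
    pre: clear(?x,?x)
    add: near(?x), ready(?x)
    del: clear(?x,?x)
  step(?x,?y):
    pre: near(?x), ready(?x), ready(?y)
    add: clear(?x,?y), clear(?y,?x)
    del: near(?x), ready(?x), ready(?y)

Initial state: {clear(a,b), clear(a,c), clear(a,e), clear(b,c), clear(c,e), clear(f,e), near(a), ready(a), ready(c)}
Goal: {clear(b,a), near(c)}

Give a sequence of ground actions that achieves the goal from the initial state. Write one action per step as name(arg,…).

push(b,a); push(c,b); free(b,c)

1. push(b,a)  →  {clear(a,b), clear(a,c), clear(a,e), clear(b,a), clear(b,b), clear(b,c), clear(c,e), clear(f,e), near(a), ready(a), ready(c)}
2. push(c,b)  →  {clear(a,b), clear(a,c), clear(a,e), clear(b,a), clear(b,b), clear(b,c), clear(c,b), clear(c,c), clear(c,e), clear(f,e), near(a), ready(a), ready(c)}
3. free(b,c)  →  {clear(a,b), clear(a,c), clear(a,e), clear(b,a), clear(b,b), clear(b,c), clear(c,b), clear(c,e), clear(f,e), near(a), near(c), ready(a)}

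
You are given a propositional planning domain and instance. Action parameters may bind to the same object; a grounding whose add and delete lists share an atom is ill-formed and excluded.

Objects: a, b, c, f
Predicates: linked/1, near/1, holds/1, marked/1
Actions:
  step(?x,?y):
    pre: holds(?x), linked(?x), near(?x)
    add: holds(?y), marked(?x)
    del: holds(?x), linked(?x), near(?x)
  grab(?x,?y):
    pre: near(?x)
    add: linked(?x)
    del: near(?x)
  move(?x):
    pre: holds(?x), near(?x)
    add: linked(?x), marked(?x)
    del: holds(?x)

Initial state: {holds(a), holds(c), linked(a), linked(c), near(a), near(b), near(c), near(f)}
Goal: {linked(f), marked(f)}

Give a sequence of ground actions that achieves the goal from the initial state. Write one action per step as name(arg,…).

1. step(a,f)  →  {holds(c), holds(f), linked(c), marked(a), near(b), near(c), near(f)}
2. move(f)  →  {holds(c), linked(c), linked(f), marked(a), marked(f), near(b), near(c), near(f)}

step(a,f); move(f)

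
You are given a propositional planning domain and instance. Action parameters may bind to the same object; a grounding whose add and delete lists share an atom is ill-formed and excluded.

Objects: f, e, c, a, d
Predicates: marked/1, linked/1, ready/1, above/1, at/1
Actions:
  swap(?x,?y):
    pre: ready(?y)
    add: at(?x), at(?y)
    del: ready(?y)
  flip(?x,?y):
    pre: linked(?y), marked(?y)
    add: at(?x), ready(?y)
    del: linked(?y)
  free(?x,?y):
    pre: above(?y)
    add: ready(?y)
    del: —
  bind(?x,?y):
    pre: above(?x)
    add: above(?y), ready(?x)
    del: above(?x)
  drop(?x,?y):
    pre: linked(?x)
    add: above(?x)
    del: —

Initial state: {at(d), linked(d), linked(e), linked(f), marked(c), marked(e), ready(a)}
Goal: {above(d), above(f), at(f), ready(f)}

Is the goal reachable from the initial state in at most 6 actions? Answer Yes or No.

1. swap(f,a)  →  {at(a), at(d), at(f), linked(d), linked(e), linked(f), marked(c), marked(e)}
2. drop(f,f)  →  {above(f), at(a), at(d), at(f), linked(d), linked(e), linked(f), marked(c), marked(e)}
3. free(f,f)  →  {above(f), at(a), at(d), at(f), linked(d), linked(e), linked(f), marked(c), marked(e), ready(f)}
4. drop(d,f)  →  {above(d), above(f), at(a), at(d), at(f), linked(d), linked(e), linked(f), marked(c), marked(e), ready(f)}
optimal plan length = 4; 4 ≤ 6

Yes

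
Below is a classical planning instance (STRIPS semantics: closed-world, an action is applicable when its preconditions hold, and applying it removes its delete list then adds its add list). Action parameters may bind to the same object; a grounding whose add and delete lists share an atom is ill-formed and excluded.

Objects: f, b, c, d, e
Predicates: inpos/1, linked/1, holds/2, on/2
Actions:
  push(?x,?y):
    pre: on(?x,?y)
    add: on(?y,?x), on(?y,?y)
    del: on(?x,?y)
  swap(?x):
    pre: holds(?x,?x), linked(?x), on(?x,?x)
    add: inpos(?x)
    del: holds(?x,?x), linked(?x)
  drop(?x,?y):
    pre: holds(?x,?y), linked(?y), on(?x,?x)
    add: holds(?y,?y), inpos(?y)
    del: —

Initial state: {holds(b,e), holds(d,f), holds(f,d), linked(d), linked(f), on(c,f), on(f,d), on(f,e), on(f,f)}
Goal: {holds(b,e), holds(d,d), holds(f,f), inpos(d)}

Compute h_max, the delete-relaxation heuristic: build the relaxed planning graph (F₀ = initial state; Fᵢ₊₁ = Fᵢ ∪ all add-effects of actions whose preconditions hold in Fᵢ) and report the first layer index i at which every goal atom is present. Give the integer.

2

F0 = init (9 atoms)
F1 = F0 ∪ {holds(d,d), inpos(d), on(d,d), on(d,f), on(e,e), on(e,f), on(f,c)}  (16 atoms)
F2 = F1 ∪ {holds(f,f), inpos(f), on(c,c)}  (19 atoms)
goal ⊆ F2  ⇒  h_max = 2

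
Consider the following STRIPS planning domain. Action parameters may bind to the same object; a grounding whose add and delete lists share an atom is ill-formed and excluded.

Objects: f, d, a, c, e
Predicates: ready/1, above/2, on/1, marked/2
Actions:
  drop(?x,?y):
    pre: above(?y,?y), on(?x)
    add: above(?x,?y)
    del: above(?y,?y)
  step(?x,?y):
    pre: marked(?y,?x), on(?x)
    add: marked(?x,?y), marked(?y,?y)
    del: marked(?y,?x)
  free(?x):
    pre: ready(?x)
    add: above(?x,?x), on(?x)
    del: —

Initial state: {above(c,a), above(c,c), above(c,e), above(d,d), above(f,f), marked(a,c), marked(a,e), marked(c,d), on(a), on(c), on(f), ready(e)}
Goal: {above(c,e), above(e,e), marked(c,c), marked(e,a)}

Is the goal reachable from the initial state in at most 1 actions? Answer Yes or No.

1. step(c,a)  →  {above(c,a), above(c,c), above(c,e), above(d,d), above(f,f), marked(a,a), marked(a,e), marked(c,a), marked(c,d), on(a), on(c), on(f), ready(e)}
2. step(a,c)  →  {above(c,a), above(c,c), above(c,e), above(d,d), above(f,f), marked(a,a), marked(a,c), marked(a,e), marked(c,c), marked(c,d), on(a), on(c), on(f), ready(e)}
3. free(e)  →  {above(c,a), above(c,c), above(c,e), above(d,d), above(e,e), above(f,f), marked(a,a), marked(a,c), marked(a,e), marked(c,c), marked(c,d), on(a), on(c), on(e), on(f), ready(e)}
4. step(e,a)  →  {above(c,a), above(c,c), above(c,e), above(d,d), above(e,e), above(f,f), marked(a,a), marked(a,c), marked(c,c), marked(c,d), marked(e,a), on(a), on(c), on(e), on(f), ready(e)}
optimal plan length = 4; 4 > 1

No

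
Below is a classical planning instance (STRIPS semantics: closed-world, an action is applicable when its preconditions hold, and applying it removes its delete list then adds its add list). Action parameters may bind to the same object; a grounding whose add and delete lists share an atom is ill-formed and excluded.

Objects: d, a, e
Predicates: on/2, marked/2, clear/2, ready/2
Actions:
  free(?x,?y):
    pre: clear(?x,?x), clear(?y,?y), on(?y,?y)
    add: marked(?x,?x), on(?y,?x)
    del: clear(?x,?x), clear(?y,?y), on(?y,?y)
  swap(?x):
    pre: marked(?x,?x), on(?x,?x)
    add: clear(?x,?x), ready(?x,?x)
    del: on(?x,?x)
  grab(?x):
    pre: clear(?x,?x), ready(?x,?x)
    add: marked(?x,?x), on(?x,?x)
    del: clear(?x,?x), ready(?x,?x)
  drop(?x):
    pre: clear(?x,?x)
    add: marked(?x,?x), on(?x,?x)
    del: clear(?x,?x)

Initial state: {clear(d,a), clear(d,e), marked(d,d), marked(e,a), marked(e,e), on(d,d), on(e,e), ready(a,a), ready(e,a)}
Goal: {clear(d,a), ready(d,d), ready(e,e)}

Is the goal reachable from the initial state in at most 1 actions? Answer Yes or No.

No

1. swap(d)  →  {clear(d,a), clear(d,d), clear(d,e), marked(d,d), marked(e,a), marked(e,e), on(e,e), ready(a,a), ready(d,d), ready(e,a)}
2. swap(e)  →  {clear(d,a), clear(d,d), clear(d,e), clear(e,e), marked(d,d), marked(e,a), marked(e,e), ready(a,a), ready(d,d), ready(e,a), ready(e,e)}
optimal plan length = 2; 2 > 1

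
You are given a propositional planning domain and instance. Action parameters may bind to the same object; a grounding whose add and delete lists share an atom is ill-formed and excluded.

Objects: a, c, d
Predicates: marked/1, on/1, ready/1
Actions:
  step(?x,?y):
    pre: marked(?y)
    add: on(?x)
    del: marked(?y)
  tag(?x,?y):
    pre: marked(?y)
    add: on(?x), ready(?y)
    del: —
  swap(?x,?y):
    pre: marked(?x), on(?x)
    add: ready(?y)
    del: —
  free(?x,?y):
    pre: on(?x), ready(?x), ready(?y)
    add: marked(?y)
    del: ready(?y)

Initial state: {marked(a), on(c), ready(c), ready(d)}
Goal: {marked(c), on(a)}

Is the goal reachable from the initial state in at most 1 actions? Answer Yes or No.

1. step(a,a)  →  {on(a), on(c), ready(c), ready(d)}
2. free(c,c)  →  {marked(c), on(a), on(c), ready(d)}
optimal plan length = 2; 2 > 1

No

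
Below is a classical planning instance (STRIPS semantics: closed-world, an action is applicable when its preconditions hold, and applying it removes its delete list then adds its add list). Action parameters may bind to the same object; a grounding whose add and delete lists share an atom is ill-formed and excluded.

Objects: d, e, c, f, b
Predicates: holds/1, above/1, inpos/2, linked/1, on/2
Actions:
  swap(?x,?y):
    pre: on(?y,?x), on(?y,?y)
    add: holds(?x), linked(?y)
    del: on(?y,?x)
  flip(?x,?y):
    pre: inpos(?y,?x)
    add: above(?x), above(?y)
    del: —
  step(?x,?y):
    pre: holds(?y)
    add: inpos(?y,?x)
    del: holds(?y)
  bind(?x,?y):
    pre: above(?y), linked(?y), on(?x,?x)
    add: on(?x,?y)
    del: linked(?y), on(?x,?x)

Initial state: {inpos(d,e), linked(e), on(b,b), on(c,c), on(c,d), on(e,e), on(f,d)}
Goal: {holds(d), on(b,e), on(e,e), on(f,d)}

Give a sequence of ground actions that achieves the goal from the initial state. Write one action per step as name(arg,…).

swap(d,c); flip(e,d); bind(b,e)

1. swap(d,c)  →  {holds(d), inpos(d,e), linked(c), linked(e), on(b,b), on(c,c), on(e,e), on(f,d)}
2. flip(e,d)  →  {above(d), above(e), holds(d), inpos(d,e), linked(c), linked(e), on(b,b), on(c,c), on(e,e), on(f,d)}
3. bind(b,e)  →  {above(d), above(e), holds(d), inpos(d,e), linked(c), on(b,e), on(c,c), on(e,e), on(f,d)}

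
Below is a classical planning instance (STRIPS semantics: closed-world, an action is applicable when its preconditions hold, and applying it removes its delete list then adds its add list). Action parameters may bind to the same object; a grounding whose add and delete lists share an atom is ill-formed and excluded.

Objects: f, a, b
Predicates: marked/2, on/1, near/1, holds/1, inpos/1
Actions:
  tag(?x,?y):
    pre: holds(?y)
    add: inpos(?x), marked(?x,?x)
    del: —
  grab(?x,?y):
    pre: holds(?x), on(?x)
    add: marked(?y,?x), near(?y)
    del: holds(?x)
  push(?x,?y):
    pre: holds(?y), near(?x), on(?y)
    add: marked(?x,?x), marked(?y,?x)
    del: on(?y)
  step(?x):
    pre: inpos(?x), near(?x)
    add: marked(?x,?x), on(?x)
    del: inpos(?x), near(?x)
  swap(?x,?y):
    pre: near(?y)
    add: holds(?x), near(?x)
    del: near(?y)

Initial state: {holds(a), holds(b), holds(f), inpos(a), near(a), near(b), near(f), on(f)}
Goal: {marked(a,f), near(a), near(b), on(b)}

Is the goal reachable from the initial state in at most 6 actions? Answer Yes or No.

Yes

1. tag(b,f)  →  {holds(a), holds(b), holds(f), inpos(a), inpos(b), marked(b,b), near(a), near(b), near(f), on(f)}
2. grab(f,a)  →  {holds(a), holds(b), inpos(a), inpos(b), marked(a,f), marked(b,b), near(a), near(b), near(f), on(f)}
3. step(b)  →  {holds(a), holds(b), inpos(a), marked(a,f), marked(b,b), near(a), near(f), on(b), on(f)}
4. grab(b,b)  →  {holds(a), inpos(a), marked(a,f), marked(b,b), near(a), near(b), near(f), on(b), on(f)}
optimal plan length = 4; 4 ≤ 6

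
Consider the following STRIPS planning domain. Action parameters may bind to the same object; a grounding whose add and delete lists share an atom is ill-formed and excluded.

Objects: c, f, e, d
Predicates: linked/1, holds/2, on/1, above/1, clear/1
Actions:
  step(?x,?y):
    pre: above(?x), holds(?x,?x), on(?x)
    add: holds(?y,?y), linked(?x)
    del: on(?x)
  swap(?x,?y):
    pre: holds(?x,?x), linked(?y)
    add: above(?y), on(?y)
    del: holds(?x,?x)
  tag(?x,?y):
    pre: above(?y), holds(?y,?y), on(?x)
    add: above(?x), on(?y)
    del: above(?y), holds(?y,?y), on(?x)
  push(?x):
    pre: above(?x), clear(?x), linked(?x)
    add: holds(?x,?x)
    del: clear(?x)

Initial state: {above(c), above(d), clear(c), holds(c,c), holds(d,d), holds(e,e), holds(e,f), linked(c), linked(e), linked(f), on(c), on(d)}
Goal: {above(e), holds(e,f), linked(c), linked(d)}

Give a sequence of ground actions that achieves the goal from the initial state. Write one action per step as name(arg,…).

step(d,c); swap(c,e)

1. step(d,c)  →  {above(c), above(d), clear(c), holds(c,c), holds(d,d), holds(e,e), holds(e,f), linked(c), linked(d), linked(e), linked(f), on(c)}
2. swap(c,e)  →  {above(c), above(d), above(e), clear(c), holds(d,d), holds(e,e), holds(e,f), linked(c), linked(d), linked(e), linked(f), on(c), on(e)}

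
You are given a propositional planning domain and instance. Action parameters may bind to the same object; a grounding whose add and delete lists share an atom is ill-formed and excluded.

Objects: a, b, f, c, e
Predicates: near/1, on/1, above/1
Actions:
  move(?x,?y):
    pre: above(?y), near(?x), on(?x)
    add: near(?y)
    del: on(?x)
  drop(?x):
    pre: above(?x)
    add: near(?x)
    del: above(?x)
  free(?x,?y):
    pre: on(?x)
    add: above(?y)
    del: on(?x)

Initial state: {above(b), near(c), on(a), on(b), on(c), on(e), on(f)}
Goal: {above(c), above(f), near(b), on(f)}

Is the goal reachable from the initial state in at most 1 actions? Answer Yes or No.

No

1. move(c,b)  →  {above(b), near(b), near(c), on(a), on(b), on(e), on(f)}
2. free(a,f)  →  {above(b), above(f), near(b), near(c), on(b), on(e), on(f)}
3. free(b,c)  →  {above(b), above(c), above(f), near(b), near(c), on(e), on(f)}
optimal plan length = 3; 3 > 1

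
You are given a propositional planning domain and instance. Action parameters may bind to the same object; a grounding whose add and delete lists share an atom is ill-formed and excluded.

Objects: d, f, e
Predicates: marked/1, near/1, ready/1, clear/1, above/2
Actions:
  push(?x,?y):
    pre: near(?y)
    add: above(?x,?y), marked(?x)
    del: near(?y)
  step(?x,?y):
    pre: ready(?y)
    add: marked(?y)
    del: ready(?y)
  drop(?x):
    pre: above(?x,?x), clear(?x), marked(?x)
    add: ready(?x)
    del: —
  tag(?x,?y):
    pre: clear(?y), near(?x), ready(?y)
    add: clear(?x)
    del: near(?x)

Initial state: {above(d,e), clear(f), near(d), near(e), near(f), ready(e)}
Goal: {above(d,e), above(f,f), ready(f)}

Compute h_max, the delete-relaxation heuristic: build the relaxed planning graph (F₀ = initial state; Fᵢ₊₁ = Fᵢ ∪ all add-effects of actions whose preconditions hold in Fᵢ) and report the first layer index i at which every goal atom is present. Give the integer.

F0 = init (6 atoms)
F1 = F0 ∪ {above(d,d), above(d,f), above(e,d), above(e,e), above(e,f), above(f,d), above(f,e), above(f,f), marked(d), marked(e), marked(f)}  (17 atoms)
F2 = F1 ∪ {ready(f)}  (18 atoms)
goal ⊆ F2  ⇒  h_max = 2

2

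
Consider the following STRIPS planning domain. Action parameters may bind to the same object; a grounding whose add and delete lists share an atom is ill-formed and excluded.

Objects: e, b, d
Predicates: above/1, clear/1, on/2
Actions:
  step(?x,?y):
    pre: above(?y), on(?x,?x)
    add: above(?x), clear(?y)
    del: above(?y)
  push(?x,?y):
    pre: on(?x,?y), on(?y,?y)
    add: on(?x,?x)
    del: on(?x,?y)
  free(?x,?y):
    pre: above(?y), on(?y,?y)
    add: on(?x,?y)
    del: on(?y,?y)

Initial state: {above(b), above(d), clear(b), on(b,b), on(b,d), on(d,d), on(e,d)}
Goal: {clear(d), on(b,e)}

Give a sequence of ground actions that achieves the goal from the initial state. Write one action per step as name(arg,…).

push(e,d); step(e,d); free(b,e)

1. push(e,d)  →  {above(b), above(d), clear(b), on(b,b), on(b,d), on(d,d), on(e,e)}
2. step(e,d)  →  {above(b), above(e), clear(b), clear(d), on(b,b), on(b,d), on(d,d), on(e,e)}
3. free(b,e)  →  {above(b), above(e), clear(b), clear(d), on(b,b), on(b,d), on(b,e), on(d,d)}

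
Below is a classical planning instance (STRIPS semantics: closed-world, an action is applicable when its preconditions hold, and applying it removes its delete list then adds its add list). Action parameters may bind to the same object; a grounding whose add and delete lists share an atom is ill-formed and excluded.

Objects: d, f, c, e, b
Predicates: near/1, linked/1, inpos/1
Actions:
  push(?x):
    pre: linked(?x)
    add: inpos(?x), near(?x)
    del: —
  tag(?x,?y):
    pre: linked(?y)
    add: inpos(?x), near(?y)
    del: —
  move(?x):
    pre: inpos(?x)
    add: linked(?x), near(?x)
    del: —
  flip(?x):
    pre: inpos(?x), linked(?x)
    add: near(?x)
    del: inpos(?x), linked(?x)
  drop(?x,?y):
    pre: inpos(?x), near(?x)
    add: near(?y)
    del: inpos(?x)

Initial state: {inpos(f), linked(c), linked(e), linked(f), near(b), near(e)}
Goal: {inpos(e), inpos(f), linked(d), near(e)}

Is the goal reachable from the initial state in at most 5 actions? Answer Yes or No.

Yes

1. push(e)  →  {inpos(e), inpos(f), linked(c), linked(e), linked(f), near(b), near(e)}
2. tag(d,f)  →  {inpos(d), inpos(e), inpos(f), linked(c), linked(e), linked(f), near(b), near(e), near(f)}
3. move(d)  →  {inpos(d), inpos(e), inpos(f), linked(c), linked(d), linked(e), linked(f), near(b), near(d), near(e), near(f)}
optimal plan length = 3; 3 ≤ 5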